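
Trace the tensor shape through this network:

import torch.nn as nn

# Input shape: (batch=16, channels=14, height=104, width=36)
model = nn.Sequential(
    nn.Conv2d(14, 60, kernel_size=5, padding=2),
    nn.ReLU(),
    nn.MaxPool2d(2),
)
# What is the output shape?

Input shape: (16, 14, 104, 36)
  -> after Conv2d: (16, 60, 104, 36)
  -> after ReLU: (16, 60, 104, 36)
Output shape: (16, 60, 52, 18)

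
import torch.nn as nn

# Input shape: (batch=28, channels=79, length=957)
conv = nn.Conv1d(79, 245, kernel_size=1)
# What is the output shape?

Input shape: (28, 79, 957)
Output shape: (28, 245, 957)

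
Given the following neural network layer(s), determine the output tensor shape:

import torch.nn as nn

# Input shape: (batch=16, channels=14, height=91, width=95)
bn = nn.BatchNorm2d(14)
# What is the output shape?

Input shape: (16, 14, 91, 95)
Output shape: (16, 14, 91, 95)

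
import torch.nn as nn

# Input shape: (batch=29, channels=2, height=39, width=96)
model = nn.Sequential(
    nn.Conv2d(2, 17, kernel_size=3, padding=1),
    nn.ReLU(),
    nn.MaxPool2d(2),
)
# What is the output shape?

Input shape: (29, 2, 39, 96)
  -> after Conv2d: (29, 17, 39, 96)
  -> after ReLU: (29, 17, 39, 96)
Output shape: (29, 17, 19, 48)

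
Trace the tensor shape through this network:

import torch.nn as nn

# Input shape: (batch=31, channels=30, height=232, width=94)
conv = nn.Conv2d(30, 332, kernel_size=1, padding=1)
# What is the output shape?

Input shape: (31, 30, 232, 94)
Output shape: (31, 332, 234, 96)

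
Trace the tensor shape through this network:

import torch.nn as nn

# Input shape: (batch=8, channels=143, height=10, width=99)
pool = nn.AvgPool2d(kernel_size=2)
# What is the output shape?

Input shape: (8, 143, 10, 99)
Output shape: (8, 143, 5, 49)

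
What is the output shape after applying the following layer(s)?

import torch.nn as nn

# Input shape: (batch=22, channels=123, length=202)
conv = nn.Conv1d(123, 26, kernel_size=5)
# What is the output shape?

Input shape: (22, 123, 202)
Output shape: (22, 26, 198)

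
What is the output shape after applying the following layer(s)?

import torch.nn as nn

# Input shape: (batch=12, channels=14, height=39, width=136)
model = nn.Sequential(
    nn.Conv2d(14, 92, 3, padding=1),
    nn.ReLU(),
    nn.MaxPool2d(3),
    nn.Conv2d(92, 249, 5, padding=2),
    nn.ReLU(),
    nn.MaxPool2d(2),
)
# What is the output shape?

Input shape: (12, 14, 39, 136)
  -> after first Conv2d: (12, 92, 39, 136)
  -> after first MaxPool2d: (12, 92, 13, 45)
  -> after second Conv2d: (12, 249, 13, 45)
Output shape: (12, 249, 6, 22)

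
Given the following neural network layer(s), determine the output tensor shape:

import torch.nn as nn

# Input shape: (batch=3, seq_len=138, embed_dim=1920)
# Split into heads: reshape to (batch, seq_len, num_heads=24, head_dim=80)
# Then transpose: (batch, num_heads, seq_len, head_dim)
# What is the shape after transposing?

Input shape: (3, 138, 1920)
  -> after reshape: (3, 138, 24, 80)
Output shape: (3, 24, 138, 80)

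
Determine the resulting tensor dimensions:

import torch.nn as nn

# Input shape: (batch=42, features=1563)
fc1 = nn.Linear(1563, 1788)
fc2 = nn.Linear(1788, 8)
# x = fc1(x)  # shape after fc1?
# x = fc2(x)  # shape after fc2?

Input shape: (42, 1563)
  -> after fc1: (42, 1788)
Output shape: (42, 8)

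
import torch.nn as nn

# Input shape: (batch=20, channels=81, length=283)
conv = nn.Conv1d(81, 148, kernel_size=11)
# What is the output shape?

Input shape: (20, 81, 283)
Output shape: (20, 148, 273)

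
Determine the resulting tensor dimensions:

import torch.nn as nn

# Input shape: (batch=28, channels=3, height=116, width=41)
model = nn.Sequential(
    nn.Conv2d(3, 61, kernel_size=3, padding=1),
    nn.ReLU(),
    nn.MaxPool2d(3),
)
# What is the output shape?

Input shape: (28, 3, 116, 41)
  -> after Conv2d: (28, 61, 116, 41)
  -> after ReLU: (28, 61, 116, 41)
Output shape: (28, 61, 38, 13)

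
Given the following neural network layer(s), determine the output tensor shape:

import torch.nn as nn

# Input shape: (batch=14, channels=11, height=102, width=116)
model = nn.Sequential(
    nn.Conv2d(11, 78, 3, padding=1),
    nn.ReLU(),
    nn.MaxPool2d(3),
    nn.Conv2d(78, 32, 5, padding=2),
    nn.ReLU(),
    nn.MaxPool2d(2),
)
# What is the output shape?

Input shape: (14, 11, 102, 116)
  -> after first Conv2d: (14, 78, 102, 116)
  -> after first MaxPool2d: (14, 78, 34, 38)
  -> after second Conv2d: (14, 32, 34, 38)
Output shape: (14, 32, 17, 19)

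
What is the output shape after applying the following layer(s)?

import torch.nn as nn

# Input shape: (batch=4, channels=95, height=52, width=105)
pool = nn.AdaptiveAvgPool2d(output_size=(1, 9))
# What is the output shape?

Input shape: (4, 95, 52, 105)
Output shape: (4, 95, 1, 9)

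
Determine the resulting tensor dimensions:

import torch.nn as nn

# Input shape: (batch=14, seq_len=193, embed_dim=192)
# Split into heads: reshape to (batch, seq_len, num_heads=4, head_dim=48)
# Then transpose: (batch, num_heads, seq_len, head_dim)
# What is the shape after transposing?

Input shape: (14, 193, 192)
  -> after reshape: (14, 193, 4, 48)
Output shape: (14, 4, 193, 48)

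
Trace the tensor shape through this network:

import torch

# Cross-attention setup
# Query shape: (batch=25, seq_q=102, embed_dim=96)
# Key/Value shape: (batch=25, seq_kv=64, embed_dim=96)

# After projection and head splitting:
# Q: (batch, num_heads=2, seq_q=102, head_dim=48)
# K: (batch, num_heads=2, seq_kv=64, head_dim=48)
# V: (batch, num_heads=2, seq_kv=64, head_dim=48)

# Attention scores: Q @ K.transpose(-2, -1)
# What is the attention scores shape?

Input shape: (25, 102, 96)
Output shape: (25, 2, 102, 64)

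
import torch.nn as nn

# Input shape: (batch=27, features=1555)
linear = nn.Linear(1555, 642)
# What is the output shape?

Input shape: (27, 1555)
Output shape: (27, 642)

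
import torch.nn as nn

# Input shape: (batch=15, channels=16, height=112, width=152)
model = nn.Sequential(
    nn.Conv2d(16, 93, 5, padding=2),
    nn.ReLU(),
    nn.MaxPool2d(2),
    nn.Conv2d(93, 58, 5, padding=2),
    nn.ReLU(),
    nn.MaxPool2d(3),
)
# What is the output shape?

Input shape: (15, 16, 112, 152)
  -> after first Conv2d: (15, 93, 112, 152)
  -> after first MaxPool2d: (15, 93, 56, 76)
  -> after second Conv2d: (15, 58, 56, 76)
Output shape: (15, 58, 18, 25)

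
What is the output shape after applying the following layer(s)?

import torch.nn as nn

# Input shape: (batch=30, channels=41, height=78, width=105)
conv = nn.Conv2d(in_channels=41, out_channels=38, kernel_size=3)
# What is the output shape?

Input shape: (30, 41, 78, 105)
Output shape: (30, 38, 76, 103)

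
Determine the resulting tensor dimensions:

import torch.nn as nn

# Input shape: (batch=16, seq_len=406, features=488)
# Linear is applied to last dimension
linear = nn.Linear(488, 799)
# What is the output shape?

Input shape: (16, 406, 488)
Output shape: (16, 406, 799)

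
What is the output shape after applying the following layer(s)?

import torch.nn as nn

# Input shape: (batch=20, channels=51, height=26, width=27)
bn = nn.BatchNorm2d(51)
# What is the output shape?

Input shape: (20, 51, 26, 27)
Output shape: (20, 51, 26, 27)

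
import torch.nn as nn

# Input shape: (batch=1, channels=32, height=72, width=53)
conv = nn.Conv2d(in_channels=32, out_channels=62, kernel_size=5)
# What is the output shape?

Input shape: (1, 32, 72, 53)
Output shape: (1, 62, 68, 49)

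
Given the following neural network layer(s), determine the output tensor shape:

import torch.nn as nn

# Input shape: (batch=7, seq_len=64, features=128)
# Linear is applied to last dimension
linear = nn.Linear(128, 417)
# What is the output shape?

Input shape: (7, 64, 128)
Output shape: (7, 64, 417)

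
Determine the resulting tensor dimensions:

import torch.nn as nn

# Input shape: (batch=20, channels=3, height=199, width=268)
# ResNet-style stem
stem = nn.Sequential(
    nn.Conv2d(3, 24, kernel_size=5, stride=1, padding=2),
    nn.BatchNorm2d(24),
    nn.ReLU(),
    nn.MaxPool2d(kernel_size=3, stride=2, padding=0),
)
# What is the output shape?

Input shape: (20, 3, 199, 268)
  -> after Conv2d 5x5 stride=1: (20, 24, 199, 268)
Output shape: (20, 24, 99, 133)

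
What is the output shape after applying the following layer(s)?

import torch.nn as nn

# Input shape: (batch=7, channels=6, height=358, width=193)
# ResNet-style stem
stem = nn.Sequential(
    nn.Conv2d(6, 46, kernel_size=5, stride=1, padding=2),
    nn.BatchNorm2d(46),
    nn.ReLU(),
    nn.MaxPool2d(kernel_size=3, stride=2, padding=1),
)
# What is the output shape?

Input shape: (7, 6, 358, 193)
  -> after Conv2d 5x5 stride=1: (7, 46, 358, 193)
Output shape: (7, 46, 179, 97)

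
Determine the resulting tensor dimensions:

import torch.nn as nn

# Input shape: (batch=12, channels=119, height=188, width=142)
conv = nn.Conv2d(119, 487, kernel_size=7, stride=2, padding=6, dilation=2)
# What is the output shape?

Input shape: (12, 119, 188, 142)
Output shape: (12, 487, 94, 71)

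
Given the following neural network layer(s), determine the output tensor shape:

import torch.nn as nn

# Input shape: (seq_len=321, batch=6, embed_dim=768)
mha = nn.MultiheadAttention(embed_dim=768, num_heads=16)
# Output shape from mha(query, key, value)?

Input shape: (321, 6, 768)
Output shape: (321, 6, 768)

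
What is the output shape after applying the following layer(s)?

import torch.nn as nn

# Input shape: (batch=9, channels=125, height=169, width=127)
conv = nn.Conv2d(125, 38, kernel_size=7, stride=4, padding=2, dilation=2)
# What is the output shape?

Input shape: (9, 125, 169, 127)
Output shape: (9, 38, 41, 30)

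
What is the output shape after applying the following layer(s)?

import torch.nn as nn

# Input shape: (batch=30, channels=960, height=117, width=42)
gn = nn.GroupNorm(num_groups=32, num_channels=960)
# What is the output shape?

Input shape: (30, 960, 117, 42)
Output shape: (30, 960, 117, 42)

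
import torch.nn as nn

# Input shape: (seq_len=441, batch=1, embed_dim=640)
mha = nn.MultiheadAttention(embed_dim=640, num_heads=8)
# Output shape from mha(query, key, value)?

Input shape: (441, 1, 640)
Output shape: (441, 1, 640)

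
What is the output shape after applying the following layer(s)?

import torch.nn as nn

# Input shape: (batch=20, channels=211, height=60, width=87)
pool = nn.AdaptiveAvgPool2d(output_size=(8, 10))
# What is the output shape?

Input shape: (20, 211, 60, 87)
Output shape: (20, 211, 8, 10)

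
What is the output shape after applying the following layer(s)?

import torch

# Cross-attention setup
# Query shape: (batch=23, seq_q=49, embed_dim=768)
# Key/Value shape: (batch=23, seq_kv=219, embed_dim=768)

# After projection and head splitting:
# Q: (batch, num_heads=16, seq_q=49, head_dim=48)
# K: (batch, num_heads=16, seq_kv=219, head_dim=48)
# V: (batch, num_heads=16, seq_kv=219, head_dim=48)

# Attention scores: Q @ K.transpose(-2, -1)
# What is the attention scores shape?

Input shape: (23, 49, 768)
Output shape: (23, 16, 49, 219)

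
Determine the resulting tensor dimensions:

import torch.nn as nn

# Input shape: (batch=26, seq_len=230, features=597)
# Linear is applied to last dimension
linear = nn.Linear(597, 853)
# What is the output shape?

Input shape: (26, 230, 597)
Output shape: (26, 230, 853)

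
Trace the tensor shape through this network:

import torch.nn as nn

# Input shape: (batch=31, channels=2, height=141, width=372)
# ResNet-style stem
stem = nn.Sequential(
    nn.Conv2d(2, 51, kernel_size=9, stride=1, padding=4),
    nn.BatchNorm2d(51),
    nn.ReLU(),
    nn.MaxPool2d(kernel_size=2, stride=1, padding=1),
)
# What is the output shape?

Input shape: (31, 2, 141, 372)
  -> after Conv2d 9x9 stride=1: (31, 51, 141, 372)
Output shape: (31, 51, 142, 373)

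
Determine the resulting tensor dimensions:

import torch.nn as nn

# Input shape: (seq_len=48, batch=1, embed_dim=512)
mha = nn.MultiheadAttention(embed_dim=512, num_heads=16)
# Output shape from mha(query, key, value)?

Input shape: (48, 1, 512)
Output shape: (48, 1, 512)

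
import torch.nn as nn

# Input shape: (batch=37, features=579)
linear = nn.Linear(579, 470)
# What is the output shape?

Input shape: (37, 579)
Output shape: (37, 470)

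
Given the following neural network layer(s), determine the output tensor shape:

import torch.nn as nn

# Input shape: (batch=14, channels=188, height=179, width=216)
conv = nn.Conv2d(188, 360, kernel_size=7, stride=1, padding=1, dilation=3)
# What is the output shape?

Input shape: (14, 188, 179, 216)
Output shape: (14, 360, 163, 200)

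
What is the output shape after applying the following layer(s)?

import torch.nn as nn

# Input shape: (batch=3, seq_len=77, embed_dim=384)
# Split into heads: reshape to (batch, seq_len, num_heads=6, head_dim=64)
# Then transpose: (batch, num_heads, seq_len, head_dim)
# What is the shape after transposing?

Input shape: (3, 77, 384)
  -> after reshape: (3, 77, 6, 64)
Output shape: (3, 6, 77, 64)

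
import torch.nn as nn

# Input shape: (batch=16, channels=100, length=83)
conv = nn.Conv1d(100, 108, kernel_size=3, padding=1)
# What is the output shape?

Input shape: (16, 100, 83)
Output shape: (16, 108, 83)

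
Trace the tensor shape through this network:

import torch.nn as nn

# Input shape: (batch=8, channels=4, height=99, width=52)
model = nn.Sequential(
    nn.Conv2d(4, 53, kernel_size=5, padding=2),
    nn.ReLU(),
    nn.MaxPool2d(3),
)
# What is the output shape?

Input shape: (8, 4, 99, 52)
  -> after Conv2d: (8, 53, 99, 52)
  -> after ReLU: (8, 53, 99, 52)
Output shape: (8, 53, 33, 17)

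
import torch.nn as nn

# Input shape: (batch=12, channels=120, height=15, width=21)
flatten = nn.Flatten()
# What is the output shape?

Input shape: (12, 120, 15, 21)
Output shape: (12, 37800)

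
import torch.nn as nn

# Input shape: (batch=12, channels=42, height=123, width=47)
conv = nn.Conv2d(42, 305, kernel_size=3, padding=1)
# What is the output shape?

Input shape: (12, 42, 123, 47)
Output shape: (12, 305, 123, 47)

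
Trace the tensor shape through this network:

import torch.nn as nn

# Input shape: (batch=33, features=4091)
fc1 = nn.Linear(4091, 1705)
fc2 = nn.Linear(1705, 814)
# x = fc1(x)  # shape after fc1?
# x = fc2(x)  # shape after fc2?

Input shape: (33, 4091)
  -> after fc1: (33, 1705)
Output shape: (33, 814)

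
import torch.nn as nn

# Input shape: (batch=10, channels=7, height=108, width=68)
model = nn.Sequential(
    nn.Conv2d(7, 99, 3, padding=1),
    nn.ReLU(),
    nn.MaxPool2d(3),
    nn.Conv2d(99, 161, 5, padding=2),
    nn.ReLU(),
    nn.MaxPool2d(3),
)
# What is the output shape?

Input shape: (10, 7, 108, 68)
  -> after first Conv2d: (10, 99, 108, 68)
  -> after first MaxPool2d: (10, 99, 36, 22)
  -> after second Conv2d: (10, 161, 36, 22)
Output shape: (10, 161, 12, 7)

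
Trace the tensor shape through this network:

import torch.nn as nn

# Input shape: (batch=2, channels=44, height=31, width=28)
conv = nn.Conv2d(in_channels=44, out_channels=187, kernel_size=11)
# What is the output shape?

Input shape: (2, 44, 31, 28)
Output shape: (2, 187, 21, 18)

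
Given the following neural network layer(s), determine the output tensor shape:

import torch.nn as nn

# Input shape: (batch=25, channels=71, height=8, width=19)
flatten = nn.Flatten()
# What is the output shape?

Input shape: (25, 71, 8, 19)
Output shape: (25, 10792)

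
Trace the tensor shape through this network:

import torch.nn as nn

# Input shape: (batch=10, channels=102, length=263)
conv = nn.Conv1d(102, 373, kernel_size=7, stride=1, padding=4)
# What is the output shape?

Input shape: (10, 102, 263)
Output shape: (10, 373, 265)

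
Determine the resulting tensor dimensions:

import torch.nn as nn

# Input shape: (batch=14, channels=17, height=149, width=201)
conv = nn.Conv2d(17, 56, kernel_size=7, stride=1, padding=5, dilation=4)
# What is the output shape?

Input shape: (14, 17, 149, 201)
Output shape: (14, 56, 135, 187)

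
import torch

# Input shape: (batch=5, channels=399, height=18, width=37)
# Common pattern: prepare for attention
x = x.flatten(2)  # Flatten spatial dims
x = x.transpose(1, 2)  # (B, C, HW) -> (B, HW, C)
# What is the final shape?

Input shape: (5, 399, 18, 37)
  -> after flatten(2): (5, 399, 666)
Output shape: (5, 666, 399)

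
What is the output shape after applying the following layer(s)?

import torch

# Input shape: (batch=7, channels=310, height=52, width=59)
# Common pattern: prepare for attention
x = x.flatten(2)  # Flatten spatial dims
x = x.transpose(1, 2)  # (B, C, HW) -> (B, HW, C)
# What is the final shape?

Input shape: (7, 310, 52, 59)
  -> after flatten(2): (7, 310, 3068)
Output shape: (7, 3068, 310)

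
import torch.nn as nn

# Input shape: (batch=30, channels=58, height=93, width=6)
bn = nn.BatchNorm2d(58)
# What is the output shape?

Input shape: (30, 58, 93, 6)
Output shape: (30, 58, 93, 6)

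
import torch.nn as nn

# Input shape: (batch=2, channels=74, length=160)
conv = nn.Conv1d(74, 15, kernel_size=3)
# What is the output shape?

Input shape: (2, 74, 160)
Output shape: (2, 15, 158)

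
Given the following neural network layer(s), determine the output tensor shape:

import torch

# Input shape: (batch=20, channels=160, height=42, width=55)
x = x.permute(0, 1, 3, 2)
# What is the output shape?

Input shape: (20, 160, 42, 55)
Output shape: (20, 160, 55, 42)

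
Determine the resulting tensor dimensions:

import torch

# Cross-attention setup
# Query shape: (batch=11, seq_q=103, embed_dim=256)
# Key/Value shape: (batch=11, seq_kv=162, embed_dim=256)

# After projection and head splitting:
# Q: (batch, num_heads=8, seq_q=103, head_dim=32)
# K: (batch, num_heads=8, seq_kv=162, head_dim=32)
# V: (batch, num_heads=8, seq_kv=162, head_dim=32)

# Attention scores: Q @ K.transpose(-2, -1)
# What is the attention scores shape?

Input shape: (11, 103, 256)
Output shape: (11, 8, 103, 162)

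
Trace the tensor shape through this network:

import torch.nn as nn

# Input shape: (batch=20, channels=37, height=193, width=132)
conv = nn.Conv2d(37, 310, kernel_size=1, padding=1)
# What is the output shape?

Input shape: (20, 37, 193, 132)
Output shape: (20, 310, 195, 134)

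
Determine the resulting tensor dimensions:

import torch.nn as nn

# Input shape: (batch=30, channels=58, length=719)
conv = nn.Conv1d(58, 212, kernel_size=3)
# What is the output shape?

Input shape: (30, 58, 719)
Output shape: (30, 212, 717)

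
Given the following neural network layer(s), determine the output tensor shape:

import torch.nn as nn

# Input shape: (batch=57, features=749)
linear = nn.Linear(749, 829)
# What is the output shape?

Input shape: (57, 749)
Output shape: (57, 829)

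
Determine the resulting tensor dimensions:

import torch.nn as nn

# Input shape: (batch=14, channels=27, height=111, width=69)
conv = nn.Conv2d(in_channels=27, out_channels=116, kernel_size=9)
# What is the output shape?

Input shape: (14, 27, 111, 69)
Output shape: (14, 116, 103, 61)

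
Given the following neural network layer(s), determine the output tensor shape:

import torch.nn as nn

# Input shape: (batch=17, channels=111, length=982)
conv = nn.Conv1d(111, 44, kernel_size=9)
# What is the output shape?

Input shape: (17, 111, 982)
Output shape: (17, 44, 974)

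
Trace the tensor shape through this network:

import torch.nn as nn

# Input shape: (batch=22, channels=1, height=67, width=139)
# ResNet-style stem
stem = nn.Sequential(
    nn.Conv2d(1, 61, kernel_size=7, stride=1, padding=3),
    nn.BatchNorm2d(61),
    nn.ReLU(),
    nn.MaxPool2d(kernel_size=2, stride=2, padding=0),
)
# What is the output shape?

Input shape: (22, 1, 67, 139)
  -> after Conv2d 7x7 stride=1: (22, 61, 67, 139)
Output shape: (22, 61, 33, 69)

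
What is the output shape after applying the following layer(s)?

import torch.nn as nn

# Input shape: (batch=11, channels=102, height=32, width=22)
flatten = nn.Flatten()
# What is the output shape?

Input shape: (11, 102, 32, 22)
Output shape: (11, 71808)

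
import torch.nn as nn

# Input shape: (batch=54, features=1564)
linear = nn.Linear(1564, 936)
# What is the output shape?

Input shape: (54, 1564)
Output shape: (54, 936)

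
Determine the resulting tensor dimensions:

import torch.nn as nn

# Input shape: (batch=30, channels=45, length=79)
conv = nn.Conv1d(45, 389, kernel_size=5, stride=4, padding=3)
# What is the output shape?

Input shape: (30, 45, 79)
Output shape: (30, 389, 21)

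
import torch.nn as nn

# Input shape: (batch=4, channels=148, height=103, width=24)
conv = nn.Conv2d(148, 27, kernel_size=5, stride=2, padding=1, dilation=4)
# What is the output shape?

Input shape: (4, 148, 103, 24)
Output shape: (4, 27, 45, 5)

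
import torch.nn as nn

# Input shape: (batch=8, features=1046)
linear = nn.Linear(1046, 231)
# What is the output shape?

Input shape: (8, 1046)
Output shape: (8, 231)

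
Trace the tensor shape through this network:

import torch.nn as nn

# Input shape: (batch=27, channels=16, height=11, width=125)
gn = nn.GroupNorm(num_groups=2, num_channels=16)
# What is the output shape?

Input shape: (27, 16, 11, 125)
Output shape: (27, 16, 11, 125)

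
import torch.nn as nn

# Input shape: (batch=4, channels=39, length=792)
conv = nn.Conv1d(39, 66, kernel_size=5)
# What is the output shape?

Input shape: (4, 39, 792)
Output shape: (4, 66, 788)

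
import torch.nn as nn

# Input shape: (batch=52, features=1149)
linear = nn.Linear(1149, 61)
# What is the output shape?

Input shape: (52, 1149)
Output shape: (52, 61)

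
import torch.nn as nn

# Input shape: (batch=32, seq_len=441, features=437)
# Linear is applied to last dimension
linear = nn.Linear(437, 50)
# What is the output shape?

Input shape: (32, 441, 437)
Output shape: (32, 441, 50)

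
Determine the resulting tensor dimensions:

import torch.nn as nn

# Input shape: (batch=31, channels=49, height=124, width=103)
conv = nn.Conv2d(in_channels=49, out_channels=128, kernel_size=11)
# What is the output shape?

Input shape: (31, 49, 124, 103)
Output shape: (31, 128, 114, 93)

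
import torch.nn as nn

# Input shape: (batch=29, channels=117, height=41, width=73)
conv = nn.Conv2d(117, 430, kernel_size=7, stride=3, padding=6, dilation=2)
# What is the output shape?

Input shape: (29, 117, 41, 73)
Output shape: (29, 430, 14, 25)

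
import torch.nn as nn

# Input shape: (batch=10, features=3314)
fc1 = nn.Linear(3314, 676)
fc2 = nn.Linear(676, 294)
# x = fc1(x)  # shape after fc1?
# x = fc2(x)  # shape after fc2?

Input shape: (10, 3314)
  -> after fc1: (10, 676)
Output shape: (10, 294)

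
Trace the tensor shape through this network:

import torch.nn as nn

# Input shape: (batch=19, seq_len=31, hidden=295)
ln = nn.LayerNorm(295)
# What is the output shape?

Input shape: (19, 31, 295)
Output shape: (19, 31, 295)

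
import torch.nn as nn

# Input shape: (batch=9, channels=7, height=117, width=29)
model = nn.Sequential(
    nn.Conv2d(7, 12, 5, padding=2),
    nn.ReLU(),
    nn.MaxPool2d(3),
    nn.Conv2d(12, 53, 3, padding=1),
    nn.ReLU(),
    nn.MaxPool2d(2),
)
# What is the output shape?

Input shape: (9, 7, 117, 29)
  -> after first Conv2d: (9, 12, 117, 29)
  -> after first MaxPool2d: (9, 12, 39, 9)
  -> after second Conv2d: (9, 53, 39, 9)
Output shape: (9, 53, 19, 4)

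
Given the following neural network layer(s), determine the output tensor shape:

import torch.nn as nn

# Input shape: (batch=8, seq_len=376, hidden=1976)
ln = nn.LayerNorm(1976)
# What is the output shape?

Input shape: (8, 376, 1976)
Output shape: (8, 376, 1976)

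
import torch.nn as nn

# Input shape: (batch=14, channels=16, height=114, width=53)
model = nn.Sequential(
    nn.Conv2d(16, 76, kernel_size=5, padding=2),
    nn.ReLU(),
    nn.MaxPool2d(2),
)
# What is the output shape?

Input shape: (14, 16, 114, 53)
  -> after Conv2d: (14, 76, 114, 53)
  -> after ReLU: (14, 76, 114, 53)
Output shape: (14, 76, 57, 26)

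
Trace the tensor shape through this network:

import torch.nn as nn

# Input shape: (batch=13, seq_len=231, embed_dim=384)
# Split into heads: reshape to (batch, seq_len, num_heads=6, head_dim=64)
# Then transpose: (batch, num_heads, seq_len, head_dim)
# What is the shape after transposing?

Input shape: (13, 231, 384)
  -> after reshape: (13, 231, 6, 64)
Output shape: (13, 6, 231, 64)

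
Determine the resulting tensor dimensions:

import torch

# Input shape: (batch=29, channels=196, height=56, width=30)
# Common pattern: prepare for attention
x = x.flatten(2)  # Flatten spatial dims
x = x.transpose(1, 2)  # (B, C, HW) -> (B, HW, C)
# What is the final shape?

Input shape: (29, 196, 56, 30)
  -> after flatten(2): (29, 196, 1680)
Output shape: (29, 1680, 196)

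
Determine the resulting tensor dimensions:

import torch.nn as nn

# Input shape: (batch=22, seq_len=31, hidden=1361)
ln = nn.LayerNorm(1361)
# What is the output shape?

Input shape: (22, 31, 1361)
Output shape: (22, 31, 1361)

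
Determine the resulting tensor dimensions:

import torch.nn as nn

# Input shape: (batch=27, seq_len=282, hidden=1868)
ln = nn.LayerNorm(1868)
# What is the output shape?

Input shape: (27, 282, 1868)
Output shape: (27, 282, 1868)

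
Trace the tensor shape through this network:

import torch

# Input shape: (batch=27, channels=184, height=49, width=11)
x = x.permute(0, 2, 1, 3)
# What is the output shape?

Input shape: (27, 184, 49, 11)
Output shape: (27, 49, 184, 11)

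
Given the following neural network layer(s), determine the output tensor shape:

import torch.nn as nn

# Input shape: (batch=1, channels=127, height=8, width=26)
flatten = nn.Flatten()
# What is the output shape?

Input shape: (1, 127, 8, 26)
Output shape: (1, 26416)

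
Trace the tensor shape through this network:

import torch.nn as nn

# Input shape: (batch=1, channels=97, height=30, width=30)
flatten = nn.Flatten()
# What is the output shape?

Input shape: (1, 97, 30, 30)
Output shape: (1, 87300)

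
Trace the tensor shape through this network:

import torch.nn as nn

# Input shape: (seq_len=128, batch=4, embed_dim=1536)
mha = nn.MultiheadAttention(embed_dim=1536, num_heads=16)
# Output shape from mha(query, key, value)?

Input shape: (128, 4, 1536)
Output shape: (128, 4, 1536)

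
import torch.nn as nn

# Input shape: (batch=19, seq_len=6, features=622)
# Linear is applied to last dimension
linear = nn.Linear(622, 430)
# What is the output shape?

Input shape: (19, 6, 622)
Output shape: (19, 6, 430)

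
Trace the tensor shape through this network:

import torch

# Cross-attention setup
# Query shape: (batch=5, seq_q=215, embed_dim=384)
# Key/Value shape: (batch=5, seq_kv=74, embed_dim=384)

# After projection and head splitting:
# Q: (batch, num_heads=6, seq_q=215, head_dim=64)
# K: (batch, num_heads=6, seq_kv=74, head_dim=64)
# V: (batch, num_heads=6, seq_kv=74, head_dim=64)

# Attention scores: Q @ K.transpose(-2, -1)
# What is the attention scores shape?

Input shape: (5, 215, 384)
Output shape: (5, 6, 215, 74)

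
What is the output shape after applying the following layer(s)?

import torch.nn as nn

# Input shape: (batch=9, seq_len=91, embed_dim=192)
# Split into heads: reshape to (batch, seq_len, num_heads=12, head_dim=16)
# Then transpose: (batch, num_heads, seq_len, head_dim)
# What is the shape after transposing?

Input shape: (9, 91, 192)
  -> after reshape: (9, 91, 12, 16)
Output shape: (9, 12, 91, 16)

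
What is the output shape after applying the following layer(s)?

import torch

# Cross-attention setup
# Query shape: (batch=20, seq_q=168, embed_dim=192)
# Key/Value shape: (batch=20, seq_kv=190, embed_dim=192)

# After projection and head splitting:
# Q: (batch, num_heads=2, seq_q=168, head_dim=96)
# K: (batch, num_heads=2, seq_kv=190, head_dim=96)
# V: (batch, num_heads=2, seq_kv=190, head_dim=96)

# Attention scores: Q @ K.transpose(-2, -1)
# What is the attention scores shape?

Input shape: (20, 168, 192)
Output shape: (20, 2, 168, 190)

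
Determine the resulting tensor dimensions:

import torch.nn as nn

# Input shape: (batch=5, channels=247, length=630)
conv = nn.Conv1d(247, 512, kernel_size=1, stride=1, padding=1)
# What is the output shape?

Input shape: (5, 247, 630)
Output shape: (5, 512, 632)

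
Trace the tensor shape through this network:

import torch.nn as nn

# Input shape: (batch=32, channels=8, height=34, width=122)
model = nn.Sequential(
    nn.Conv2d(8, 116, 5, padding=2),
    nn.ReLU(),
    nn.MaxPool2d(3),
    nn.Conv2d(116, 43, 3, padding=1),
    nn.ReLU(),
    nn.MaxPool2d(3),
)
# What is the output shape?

Input shape: (32, 8, 34, 122)
  -> after first Conv2d: (32, 116, 34, 122)
  -> after first MaxPool2d: (32, 116, 11, 40)
  -> after second Conv2d: (32, 43, 11, 40)
Output shape: (32, 43, 3, 13)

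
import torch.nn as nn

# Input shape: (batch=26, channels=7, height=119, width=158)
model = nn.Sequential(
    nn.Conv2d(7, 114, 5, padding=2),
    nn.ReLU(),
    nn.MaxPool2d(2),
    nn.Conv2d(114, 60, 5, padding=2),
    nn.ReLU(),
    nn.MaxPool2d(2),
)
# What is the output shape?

Input shape: (26, 7, 119, 158)
  -> after first Conv2d: (26, 114, 119, 158)
  -> after first MaxPool2d: (26, 114, 59, 79)
  -> after second Conv2d: (26, 60, 59, 79)
Output shape: (26, 60, 29, 39)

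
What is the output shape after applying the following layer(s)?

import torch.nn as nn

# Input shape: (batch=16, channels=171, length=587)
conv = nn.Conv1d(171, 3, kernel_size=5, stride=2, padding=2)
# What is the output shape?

Input shape: (16, 171, 587)
Output shape: (16, 3, 294)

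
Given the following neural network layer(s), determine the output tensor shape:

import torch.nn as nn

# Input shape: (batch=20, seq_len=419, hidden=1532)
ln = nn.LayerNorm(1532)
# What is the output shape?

Input shape: (20, 419, 1532)
Output shape: (20, 419, 1532)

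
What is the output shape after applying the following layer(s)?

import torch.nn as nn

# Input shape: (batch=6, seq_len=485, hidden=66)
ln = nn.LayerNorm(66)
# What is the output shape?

Input shape: (6, 485, 66)
Output shape: (6, 485, 66)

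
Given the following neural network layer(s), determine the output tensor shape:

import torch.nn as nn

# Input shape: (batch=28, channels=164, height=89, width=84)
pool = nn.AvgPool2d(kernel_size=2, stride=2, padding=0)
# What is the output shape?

Input shape: (28, 164, 89, 84)
Output shape: (28, 164, 44, 42)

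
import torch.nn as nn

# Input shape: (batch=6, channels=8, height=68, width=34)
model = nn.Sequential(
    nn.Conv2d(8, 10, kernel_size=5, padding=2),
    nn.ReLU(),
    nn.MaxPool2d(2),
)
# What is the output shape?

Input shape: (6, 8, 68, 34)
  -> after Conv2d: (6, 10, 68, 34)
  -> after ReLU: (6, 10, 68, 34)
Output shape: (6, 10, 34, 17)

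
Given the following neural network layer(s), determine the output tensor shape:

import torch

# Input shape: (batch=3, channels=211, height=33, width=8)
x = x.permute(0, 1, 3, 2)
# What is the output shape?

Input shape: (3, 211, 33, 8)
Output shape: (3, 211, 8, 33)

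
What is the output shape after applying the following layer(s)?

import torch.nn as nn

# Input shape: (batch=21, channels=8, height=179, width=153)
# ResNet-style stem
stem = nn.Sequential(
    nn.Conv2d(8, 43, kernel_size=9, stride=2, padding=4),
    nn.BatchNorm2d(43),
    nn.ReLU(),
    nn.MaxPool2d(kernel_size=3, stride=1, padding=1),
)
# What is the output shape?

Input shape: (21, 8, 179, 153)
  -> after Conv2d 9x9 stride=2: (21, 43, 90, 77)
Output shape: (21, 43, 90, 77)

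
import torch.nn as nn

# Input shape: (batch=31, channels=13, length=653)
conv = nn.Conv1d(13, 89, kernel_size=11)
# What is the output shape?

Input shape: (31, 13, 653)
Output shape: (31, 89, 643)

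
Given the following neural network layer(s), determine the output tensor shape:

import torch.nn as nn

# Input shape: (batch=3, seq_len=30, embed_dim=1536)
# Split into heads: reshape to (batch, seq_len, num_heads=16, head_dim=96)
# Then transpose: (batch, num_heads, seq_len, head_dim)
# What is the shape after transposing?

Input shape: (3, 30, 1536)
  -> after reshape: (3, 30, 16, 96)
Output shape: (3, 16, 30, 96)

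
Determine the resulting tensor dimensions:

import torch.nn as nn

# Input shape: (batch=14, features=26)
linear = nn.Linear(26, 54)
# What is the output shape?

Input shape: (14, 26)
Output shape: (14, 54)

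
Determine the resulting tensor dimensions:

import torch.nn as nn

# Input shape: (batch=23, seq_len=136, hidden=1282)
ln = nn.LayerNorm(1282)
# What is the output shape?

Input shape: (23, 136, 1282)
Output shape: (23, 136, 1282)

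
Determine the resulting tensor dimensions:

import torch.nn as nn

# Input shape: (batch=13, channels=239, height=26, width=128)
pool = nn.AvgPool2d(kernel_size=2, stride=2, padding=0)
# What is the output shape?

Input shape: (13, 239, 26, 128)
Output shape: (13, 239, 13, 64)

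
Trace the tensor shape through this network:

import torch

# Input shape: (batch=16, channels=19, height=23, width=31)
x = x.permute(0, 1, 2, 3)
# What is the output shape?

Input shape: (16, 19, 23, 31)
Output shape: (16, 19, 23, 31)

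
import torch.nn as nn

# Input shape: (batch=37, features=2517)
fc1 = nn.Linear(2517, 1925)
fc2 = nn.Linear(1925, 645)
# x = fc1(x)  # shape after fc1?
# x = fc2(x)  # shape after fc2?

Input shape: (37, 2517)
  -> after fc1: (37, 1925)
Output shape: (37, 645)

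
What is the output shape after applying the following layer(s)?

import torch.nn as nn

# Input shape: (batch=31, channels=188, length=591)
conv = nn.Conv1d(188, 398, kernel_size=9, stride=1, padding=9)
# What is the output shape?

Input shape: (31, 188, 591)
Output shape: (31, 398, 601)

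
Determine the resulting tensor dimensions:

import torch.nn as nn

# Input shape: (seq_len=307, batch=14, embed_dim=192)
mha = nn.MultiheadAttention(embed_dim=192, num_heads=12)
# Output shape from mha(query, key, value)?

Input shape: (307, 14, 192)
Output shape: (307, 14, 192)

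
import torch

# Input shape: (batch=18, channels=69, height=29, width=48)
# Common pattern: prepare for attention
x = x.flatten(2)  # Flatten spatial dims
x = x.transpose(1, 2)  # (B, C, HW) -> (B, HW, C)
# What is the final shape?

Input shape: (18, 69, 29, 48)
  -> after flatten(2): (18, 69, 1392)
Output shape: (18, 1392, 69)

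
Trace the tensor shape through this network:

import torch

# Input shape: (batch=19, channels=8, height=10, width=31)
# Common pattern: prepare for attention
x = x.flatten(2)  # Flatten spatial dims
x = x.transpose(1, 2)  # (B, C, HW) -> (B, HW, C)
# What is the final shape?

Input shape: (19, 8, 10, 31)
  -> after flatten(2): (19, 8, 310)
Output shape: (19, 310, 8)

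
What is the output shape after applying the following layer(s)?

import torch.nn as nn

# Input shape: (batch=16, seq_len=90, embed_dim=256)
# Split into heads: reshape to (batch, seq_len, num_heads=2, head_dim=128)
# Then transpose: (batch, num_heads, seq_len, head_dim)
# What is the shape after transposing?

Input shape: (16, 90, 256)
  -> after reshape: (16, 90, 2, 128)
Output shape: (16, 2, 90, 128)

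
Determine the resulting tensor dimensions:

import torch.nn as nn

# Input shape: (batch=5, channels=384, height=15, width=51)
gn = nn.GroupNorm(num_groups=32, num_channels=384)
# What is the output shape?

Input shape: (5, 384, 15, 51)
Output shape: (5, 384, 15, 51)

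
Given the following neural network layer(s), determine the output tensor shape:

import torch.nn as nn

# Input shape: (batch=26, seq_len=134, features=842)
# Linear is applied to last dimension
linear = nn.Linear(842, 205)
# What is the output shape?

Input shape: (26, 134, 842)
Output shape: (26, 134, 205)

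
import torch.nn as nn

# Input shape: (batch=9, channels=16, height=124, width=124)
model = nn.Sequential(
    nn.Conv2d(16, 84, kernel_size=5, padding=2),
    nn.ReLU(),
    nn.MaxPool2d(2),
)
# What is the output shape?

Input shape: (9, 16, 124, 124)
  -> after Conv2d: (9, 84, 124, 124)
  -> after ReLU: (9, 84, 124, 124)
Output shape: (9, 84, 62, 62)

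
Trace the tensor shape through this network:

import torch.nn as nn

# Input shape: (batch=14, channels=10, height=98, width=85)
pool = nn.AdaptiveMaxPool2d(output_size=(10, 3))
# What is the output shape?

Input shape: (14, 10, 98, 85)
Output shape: (14, 10, 10, 3)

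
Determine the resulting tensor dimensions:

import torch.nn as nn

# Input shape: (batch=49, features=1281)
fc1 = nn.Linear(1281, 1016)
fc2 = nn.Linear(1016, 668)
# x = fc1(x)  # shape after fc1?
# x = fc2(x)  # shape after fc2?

Input shape: (49, 1281)
  -> after fc1: (49, 1016)
Output shape: (49, 668)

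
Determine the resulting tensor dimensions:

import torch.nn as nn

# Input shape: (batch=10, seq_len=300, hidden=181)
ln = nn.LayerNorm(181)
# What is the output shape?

Input shape: (10, 300, 181)
Output shape: (10, 300, 181)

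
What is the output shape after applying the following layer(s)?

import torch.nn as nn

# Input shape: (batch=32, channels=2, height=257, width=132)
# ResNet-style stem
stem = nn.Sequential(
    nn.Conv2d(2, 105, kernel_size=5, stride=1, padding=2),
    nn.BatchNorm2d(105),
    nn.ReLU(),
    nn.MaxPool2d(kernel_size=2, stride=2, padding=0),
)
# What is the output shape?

Input shape: (32, 2, 257, 132)
  -> after Conv2d 5x5 stride=1: (32, 105, 257, 132)
Output shape: (32, 105, 128, 66)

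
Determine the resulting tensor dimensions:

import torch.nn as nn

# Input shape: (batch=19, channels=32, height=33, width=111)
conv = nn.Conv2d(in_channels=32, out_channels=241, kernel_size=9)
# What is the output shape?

Input shape: (19, 32, 33, 111)
Output shape: (19, 241, 25, 103)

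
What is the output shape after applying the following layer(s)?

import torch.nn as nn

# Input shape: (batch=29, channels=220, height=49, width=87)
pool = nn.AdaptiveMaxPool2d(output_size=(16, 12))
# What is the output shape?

Input shape: (29, 220, 49, 87)
Output shape: (29, 220, 16, 12)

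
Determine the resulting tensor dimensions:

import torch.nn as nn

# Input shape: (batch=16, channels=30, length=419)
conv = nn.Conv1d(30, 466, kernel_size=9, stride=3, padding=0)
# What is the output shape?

Input shape: (16, 30, 419)
Output shape: (16, 466, 137)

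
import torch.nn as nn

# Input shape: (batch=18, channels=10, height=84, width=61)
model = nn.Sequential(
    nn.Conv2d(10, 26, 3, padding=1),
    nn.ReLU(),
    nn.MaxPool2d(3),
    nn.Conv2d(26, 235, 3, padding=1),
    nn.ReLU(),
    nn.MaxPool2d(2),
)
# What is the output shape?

Input shape: (18, 10, 84, 61)
  -> after first Conv2d: (18, 26, 84, 61)
  -> after first MaxPool2d: (18, 26, 28, 20)
  -> after second Conv2d: (18, 235, 28, 20)
Output shape: (18, 235, 14, 10)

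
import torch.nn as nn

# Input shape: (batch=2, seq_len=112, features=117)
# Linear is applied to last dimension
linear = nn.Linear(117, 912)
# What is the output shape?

Input shape: (2, 112, 117)
Output shape: (2, 112, 912)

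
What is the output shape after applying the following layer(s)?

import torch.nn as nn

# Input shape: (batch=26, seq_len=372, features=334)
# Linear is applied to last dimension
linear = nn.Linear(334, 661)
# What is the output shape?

Input shape: (26, 372, 334)
Output shape: (26, 372, 661)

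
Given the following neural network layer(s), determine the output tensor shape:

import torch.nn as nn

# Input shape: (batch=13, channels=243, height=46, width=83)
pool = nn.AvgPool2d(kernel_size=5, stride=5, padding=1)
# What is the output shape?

Input shape: (13, 243, 46, 83)
Output shape: (13, 243, 9, 17)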